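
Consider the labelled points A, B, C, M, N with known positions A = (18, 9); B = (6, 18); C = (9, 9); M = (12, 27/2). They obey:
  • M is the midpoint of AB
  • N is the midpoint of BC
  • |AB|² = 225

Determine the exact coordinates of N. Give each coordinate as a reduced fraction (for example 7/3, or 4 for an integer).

1. N_x = 15/2  [2·N = B+C = (6, 18)+(9, 9)]
2. N_y = 27/2  [2·N = B+C = (6, 18)+(9, 9)]
   so N = (15/2, 27/2)

N = (15/2, 27/2)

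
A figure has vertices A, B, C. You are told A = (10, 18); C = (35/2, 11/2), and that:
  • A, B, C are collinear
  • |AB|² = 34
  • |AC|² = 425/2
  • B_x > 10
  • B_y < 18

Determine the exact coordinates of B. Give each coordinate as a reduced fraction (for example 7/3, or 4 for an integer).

B = (13, 13)

1. B_x = 13  [[A, B, C are collinear ⇒ -25/2x-15/2y+260=0] ∩ [|B−(10, 18)|²=34]]
2. B_y = 13  [[A, B, C are collinear ⇒ -25/2x-15/2y+260=0] ∩ [|B−(10, 18)|²=34]]
   so B = (13, 13)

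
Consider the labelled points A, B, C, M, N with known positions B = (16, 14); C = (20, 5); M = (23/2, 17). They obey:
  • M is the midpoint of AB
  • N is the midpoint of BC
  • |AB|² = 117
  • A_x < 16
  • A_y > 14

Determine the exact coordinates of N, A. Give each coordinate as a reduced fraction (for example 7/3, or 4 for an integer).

1. A_x = 7  [A = 2·M−B = 2·(23/2, 17)−(16, 14)]
2. A_y = 20  [A = 2·M−B = 2·(23/2, 17)−(16, 14)]
   so A = (7, 20)
3. N_x = 18  [2·N = B+C = (16, 14)+(20, 5)]
4. N_y = 19/2  [2·N = B+C = (16, 14)+(20, 5)]
   so N = (18, 19/2)

N = (18, 19/2)
A = (7, 20)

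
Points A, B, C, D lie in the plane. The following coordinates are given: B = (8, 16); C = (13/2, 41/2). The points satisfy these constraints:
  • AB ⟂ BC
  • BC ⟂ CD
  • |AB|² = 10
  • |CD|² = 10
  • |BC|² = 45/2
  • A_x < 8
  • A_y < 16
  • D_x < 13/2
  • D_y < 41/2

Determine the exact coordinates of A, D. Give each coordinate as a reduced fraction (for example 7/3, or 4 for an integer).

1. A_x = 5  [[AB ⟂ BC ⇒ 3/2x-9/2y+60=0] ∩ [|A−(8, 16)|²=10]]
2. A_y = 15  [[AB ⟂ BC ⇒ 3/2x-9/2y+60=0] ∩ [|A−(8, 16)|²=10]]
   so A = (5, 15)
3. D_x = 7/2  [[BC ⟂ CD ⇒ -3/2x+9/2y-165/2=0] ∩ [|D−(13/2, 41/2)|²=10]]
4. D_y = 39/2  [[BC ⟂ CD ⇒ -3/2x+9/2y-165/2=0] ∩ [|D−(13/2, 41/2)|²=10]]
   so D = (7/2, 39/2)

A = (5, 15)
D = (7/2, 39/2)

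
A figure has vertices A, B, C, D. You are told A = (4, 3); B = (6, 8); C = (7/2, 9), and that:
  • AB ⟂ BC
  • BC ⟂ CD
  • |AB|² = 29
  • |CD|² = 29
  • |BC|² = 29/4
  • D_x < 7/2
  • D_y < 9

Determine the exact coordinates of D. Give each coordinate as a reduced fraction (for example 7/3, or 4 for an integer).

1. D_x = 3/2  [[BC ⟂ CD ⇒ -5/2x+1y-1/4=0] ∩ [|D−(7/2, 9)|²=29]]
2. D_y = 4  [[BC ⟂ CD ⇒ -5/2x+1y-1/4=0] ∩ [|D−(7/2, 9)|²=29]]
   so D = (3/2, 4)

D = (3/2, 4)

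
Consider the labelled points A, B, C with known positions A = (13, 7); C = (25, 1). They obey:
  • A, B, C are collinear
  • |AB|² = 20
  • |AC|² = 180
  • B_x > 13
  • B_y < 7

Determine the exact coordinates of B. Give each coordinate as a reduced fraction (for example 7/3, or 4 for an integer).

1. B_x = 17  [[A, B, C are collinear ⇒ -6x-12y+162=0] ∩ [|B−(13, 7)|²=20]]
2. B_y = 5  [[A, B, C are collinear ⇒ -6x-12y+162=0] ∩ [|B−(13, 7)|²=20]]
   so B = (17, 5)

B = (17, 5)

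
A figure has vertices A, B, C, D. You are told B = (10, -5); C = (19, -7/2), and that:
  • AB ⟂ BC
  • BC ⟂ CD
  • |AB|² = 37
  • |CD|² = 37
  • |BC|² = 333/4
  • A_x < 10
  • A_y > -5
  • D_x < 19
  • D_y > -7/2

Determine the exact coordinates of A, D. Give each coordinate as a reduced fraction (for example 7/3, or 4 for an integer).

A = (9, 1)
D = (18, 5/2)

1. A_x = 9  [[AB ⟂ BC ⇒ -9x-3/2y+165/2=0] ∩ [|A−(10, -5)|²=37]]
2. A_y = 1  [[AB ⟂ BC ⇒ -9x-3/2y+165/2=0] ∩ [|A−(10, -5)|²=37]]
   so A = (9, 1)
3. D_x = 18  [[BC ⟂ CD ⇒ 9x+3/2y-663/4=0] ∩ [|D−(19, -7/2)|²=37]]
4. D_y = 5/2  [[BC ⟂ CD ⇒ 9x+3/2y-663/4=0] ∩ [|D−(19, -7/2)|²=37]]
   so D = (18, 5/2)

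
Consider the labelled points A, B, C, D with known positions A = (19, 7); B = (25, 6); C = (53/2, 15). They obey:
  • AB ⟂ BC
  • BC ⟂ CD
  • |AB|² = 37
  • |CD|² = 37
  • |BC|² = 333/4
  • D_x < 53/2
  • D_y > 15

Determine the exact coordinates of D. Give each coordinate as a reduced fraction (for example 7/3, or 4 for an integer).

1. D_x = 41/2  [[BC ⟂ CD ⇒ 3/2x+9y-699/4=0] ∩ [|D−(53/2, 15)|²=37]]
2. D_y = 16  [[BC ⟂ CD ⇒ 3/2x+9y-699/4=0] ∩ [|D−(53/2, 15)|²=37]]
   so D = (41/2, 16)

D = (41/2, 16)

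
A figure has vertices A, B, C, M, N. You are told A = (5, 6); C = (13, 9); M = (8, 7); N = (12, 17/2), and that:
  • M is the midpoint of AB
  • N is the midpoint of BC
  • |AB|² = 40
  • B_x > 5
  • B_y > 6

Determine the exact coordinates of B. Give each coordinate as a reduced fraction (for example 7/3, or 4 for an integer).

B = (11, 8)

1. B_x = 11  [B = 2·M−A = 2·(8, 7)−(5, 6)]
2. B_y = 8  [B = 2·M−A = 2·(8, 7)−(5, 6)]
   so B = (11, 8)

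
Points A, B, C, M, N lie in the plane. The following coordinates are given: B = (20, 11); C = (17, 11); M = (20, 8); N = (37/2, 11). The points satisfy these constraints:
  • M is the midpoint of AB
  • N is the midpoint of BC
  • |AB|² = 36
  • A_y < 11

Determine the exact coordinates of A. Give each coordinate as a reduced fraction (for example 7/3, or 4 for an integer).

1. A_x = 20  [A = 2·M−B = 2·(20, 8)−(20, 11)]
2. A_y = 5  [A = 2·M−B = 2·(20, 8)−(20, 11)]
   so A = (20, 5)

A = (20, 5)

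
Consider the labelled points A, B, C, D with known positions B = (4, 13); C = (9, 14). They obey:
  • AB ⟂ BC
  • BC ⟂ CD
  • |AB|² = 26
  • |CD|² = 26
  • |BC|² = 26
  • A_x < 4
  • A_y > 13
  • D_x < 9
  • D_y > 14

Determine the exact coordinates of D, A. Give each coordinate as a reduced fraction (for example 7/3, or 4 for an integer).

D = (8, 19)
A = (3, 18)

1. D_x = 8  [[BC ⟂ CD ⇒ 5x+1y-59=0] ∩ [|D−(9, 14)|²=26]]
2. D_y = 19  [[BC ⟂ CD ⇒ 5x+1y-59=0] ∩ [|D−(9, 14)|²=26]]
   so D = (8, 19)
3. A_x = 3  [[AB ⟂ BC ⇒ -5x-1y+33=0] ∩ [|A−(4, 13)|²=26]]
4. A_y = 18  [[AB ⟂ BC ⇒ -5x-1y+33=0] ∩ [|A−(4, 13)|²=26]]
   so A = (3, 18)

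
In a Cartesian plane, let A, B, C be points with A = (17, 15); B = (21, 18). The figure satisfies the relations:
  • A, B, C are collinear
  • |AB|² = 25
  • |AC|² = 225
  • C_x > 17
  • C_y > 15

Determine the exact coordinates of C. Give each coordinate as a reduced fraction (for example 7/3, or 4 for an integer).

1. C_x = 29  [[A, B, C are collinear ⇒ -3x+4y-9=0] ∩ [|C−(17, 15)|²=225]]
2. C_y = 24  [[A, B, C are collinear ⇒ -3x+4y-9=0] ∩ [|C−(17, 15)|²=225]]
   so C = (29, 24)

C = (29, 24)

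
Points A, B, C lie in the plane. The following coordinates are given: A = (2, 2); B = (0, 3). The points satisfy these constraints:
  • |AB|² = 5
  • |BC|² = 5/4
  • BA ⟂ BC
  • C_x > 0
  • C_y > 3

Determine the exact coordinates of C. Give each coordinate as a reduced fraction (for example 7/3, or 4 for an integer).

C = (1/2, 4)

1. C_x = 1/2  [[BA ⟂ BC ⇒ 2x-1y+3=0] ∩ [|C−(0, 3)|²=5/4]]
2. C_y = 4  [[BA ⟂ BC ⇒ 2x-1y+3=0] ∩ [|C−(0, 3)|²=5/4]]
   so C = (1/2, 4)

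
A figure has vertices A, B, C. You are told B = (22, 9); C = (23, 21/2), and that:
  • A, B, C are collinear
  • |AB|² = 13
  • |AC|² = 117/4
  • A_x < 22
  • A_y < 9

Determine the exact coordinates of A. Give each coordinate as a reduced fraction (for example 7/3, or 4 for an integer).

1. A_x = 20  [[A, B, C are collinear ⇒ -3/2x+1y+24=0] ∩ [|A−(22, 9)|²=13]]
2. A_y = 6  [[A, B, C are collinear ⇒ -3/2x+1y+24=0] ∩ [|A−(22, 9)|²=13]]
   so A = (20, 6)

A = (20, 6)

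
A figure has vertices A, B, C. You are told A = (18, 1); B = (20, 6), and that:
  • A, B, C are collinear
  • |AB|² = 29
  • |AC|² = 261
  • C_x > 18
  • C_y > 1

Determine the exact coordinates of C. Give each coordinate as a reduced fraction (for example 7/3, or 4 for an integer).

1. C_x = 24  [[A, B, C are collinear ⇒ -5x+2y+88=0] ∩ [|C−(18, 1)|²=261]]
2. C_y = 16  [[A, B, C are collinear ⇒ -5x+2y+88=0] ∩ [|C−(18, 1)|²=261]]
   so C = (24, 16)

C = (24, 16)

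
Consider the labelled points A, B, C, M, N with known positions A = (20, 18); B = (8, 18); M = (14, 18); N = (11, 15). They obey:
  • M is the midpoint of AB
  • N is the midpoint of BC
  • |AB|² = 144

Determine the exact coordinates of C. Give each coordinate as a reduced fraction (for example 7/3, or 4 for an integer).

1. C_x = 14  [C = 2·N−B = 2·(11, 15)−(8, 18)]
2. C_y = 12  [C = 2·N−B = 2·(11, 15)−(8, 18)]
   so C = (14, 12)

C = (14, 12)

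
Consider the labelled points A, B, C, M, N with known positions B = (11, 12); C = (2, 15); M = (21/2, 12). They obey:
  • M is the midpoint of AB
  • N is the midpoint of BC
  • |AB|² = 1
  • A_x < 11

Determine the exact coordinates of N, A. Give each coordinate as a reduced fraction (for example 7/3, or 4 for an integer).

1. A_x = 10  [A = 2·M−B = 2·(21/2, 12)−(11, 12)]
2. A_y = 12  [A = 2·M−B = 2·(21/2, 12)−(11, 12)]
   so A = (10, 12)
3. N_x = 13/2  [2·N = B+C = (11, 12)+(2, 15)]
4. N_y = 27/2  [2·N = B+C = (11, 12)+(2, 15)]
   so N = (13/2, 27/2)

N = (13/2, 27/2)
A = (10, 12)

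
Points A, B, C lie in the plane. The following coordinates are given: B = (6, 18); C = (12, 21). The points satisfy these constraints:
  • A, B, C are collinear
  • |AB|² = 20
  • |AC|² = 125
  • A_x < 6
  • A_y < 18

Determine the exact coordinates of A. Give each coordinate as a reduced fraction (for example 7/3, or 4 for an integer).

1. A_x = 2  [[A, B, C are collinear ⇒ -3x+6y-90=0] ∩ [|A−(6, 18)|²=20]]
2. A_y = 16  [[A, B, C are collinear ⇒ -3x+6y-90=0] ∩ [|A−(6, 18)|²=20]]
   so A = (2, 16)

A = (2, 16)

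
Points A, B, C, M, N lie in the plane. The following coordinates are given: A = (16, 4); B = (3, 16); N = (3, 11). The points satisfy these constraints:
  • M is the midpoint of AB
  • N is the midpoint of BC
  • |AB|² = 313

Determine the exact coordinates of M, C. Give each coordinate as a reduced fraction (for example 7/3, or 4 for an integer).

M = (19/2, 10)
C = (3, 6)

1. M_x = 19/2  [2·M = A+B = (16, 4)+(3, 16)]
2. M_y = 10  [2·M = A+B = (16, 4)+(3, 16)]
   so M = (19/2, 10)
3. C_x = 3  [C = 2·N−B = 2·(3, 11)−(3, 16)]
4. C_y = 6  [C = 2·N−B = 2·(3, 11)−(3, 16)]
   so C = (3, 6)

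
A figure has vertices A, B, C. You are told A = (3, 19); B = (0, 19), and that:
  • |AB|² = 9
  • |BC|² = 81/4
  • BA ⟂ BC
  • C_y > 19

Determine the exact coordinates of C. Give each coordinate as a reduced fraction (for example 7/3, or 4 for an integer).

1. C_x = 0  [[BA ⟂ BC ⇒ 3x=0] ∩ [|C−(0, 19)|²=81/4]]
2. C_y = 47/2  [[BA ⟂ BC ⇒ 3x=0] ∩ [|C−(0, 19)|²=81/4]]
   so C = (0, 47/2)

C = (0, 47/2)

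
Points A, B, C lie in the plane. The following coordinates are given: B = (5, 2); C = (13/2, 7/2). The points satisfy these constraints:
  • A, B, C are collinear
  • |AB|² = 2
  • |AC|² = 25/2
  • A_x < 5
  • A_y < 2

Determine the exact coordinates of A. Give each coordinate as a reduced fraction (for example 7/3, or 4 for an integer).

A = (4, 1)

1. A_x = 4  [[A, B, C are collinear ⇒ -3/2x+3/2y+9/2=0] ∩ [|A−(5, 2)|²=2]]
2. A_y = 1  [[A, B, C are collinear ⇒ -3/2x+3/2y+9/2=0] ∩ [|A−(5, 2)|²=2]]
   so A = (4, 1)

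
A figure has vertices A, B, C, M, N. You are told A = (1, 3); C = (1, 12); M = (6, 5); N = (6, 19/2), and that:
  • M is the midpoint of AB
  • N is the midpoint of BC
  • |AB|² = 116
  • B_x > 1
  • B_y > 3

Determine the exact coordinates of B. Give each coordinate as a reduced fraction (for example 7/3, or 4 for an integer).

1. B_x = 11  [B = 2·M−A = 2·(6, 5)−(1, 3)]
2. B_y = 7  [B = 2·M−A = 2·(6, 5)−(1, 3)]
   so B = (11, 7)

B = (11, 7)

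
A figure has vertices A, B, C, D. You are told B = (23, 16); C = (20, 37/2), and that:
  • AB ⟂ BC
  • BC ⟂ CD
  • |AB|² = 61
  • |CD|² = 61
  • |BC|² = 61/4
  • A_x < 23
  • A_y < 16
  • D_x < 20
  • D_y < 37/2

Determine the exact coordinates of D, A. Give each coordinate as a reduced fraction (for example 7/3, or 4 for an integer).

1. D_x = 15  [[BC ⟂ CD ⇒ -3x+5/2y+55/4=0] ∩ [|D−(20, 37/2)|²=61]]
2. D_y = 25/2  [[BC ⟂ CD ⇒ -3x+5/2y+55/4=0] ∩ [|D−(20, 37/2)|²=61]]
   so D = (15, 25/2)
3. A_x = 18  [[AB ⟂ BC ⇒ 3x-5/2y-29=0] ∩ [|A−(23, 16)|²=61]]
4. A_y = 10  [[AB ⟂ BC ⇒ 3x-5/2y-29=0] ∩ [|A−(23, 16)|²=61]]
   so A = (18, 10)

D = (15, 25/2)
A = (18, 10)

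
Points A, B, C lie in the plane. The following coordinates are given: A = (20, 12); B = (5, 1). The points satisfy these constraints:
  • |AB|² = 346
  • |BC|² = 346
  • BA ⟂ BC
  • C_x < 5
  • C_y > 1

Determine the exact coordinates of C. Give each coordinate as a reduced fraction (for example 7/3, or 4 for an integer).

C = (-6, 16)

1. C_x = -6  [[BA ⟂ BC ⇒ 15x+11y-86=0] ∩ [|C−(5, 1)|²=346]]
2. C_y = 16  [[BA ⟂ BC ⇒ 15x+11y-86=0] ∩ [|C−(5, 1)|²=346]]
   so C = (-6, 16)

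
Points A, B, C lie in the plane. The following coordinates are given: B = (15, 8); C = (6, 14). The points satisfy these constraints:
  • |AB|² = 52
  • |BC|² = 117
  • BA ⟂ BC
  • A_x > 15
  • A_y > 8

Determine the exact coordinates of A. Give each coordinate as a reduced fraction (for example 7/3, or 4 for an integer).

A = (19, 14)

1. A_x = 19  [[BA ⟂ BC ⇒ -9x+6y+87=0] ∩ [|A−(15, 8)|²=52]]
2. A_y = 14  [[BA ⟂ BC ⇒ -9x+6y+87=0] ∩ [|A−(15, 8)|²=52]]
   so A = (19, 14)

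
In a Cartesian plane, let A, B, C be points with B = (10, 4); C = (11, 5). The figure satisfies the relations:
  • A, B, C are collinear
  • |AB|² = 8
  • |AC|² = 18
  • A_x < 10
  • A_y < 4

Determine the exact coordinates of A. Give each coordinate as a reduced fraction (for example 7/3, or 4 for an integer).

1. A_x = 8  [[A, B, C are collinear ⇒ -1x+1y+6=0] ∩ [|A−(10, 4)|²=8]]
2. A_y = 2  [[A, B, C are collinear ⇒ -1x+1y+6=0] ∩ [|A−(10, 4)|²=8]]
   so A = (8, 2)

A = (8, 2)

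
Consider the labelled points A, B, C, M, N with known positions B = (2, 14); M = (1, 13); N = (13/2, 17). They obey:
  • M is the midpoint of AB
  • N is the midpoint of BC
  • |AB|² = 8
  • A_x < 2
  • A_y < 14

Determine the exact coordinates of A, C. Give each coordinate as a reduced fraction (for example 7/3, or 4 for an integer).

1. A_x = 0  [A = 2·M−B = 2·(1, 13)−(2, 14)]
2. A_y = 12  [A = 2·M−B = 2·(1, 13)−(2, 14)]
   so A = (0, 12)
3. C_x = 11  [C = 2·N−B = 2·(13/2, 17)−(2, 14)]
4. C_y = 20  [C = 2·N−B = 2·(13/2, 17)−(2, 14)]
   so C = (11, 20)

A = (0, 12)
C = (11, 20)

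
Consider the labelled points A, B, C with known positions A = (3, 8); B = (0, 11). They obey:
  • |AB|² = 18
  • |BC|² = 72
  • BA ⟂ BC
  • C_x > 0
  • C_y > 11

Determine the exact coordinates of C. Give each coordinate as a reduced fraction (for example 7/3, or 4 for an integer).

1. C_x = 6  [[BA ⟂ BC ⇒ 3x-3y+33=0] ∩ [|C−(0, 11)|²=72]]
2. C_y = 17  [[BA ⟂ BC ⇒ 3x-3y+33=0] ∩ [|C−(0, 11)|²=72]]
   so C = (6, 17)

C = (6, 17)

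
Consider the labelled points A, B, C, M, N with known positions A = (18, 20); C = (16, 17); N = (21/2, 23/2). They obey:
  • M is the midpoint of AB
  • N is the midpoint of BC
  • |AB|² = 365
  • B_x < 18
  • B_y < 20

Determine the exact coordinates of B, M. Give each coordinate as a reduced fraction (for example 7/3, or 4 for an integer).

1. B_x = 5  [B = 2·N−C = 2·(21/2, 23/2)−(16, 17)]
2. B_y = 6  [B = 2·N−C = 2·(21/2, 23/2)−(16, 17)]
   so B = (5, 6)
3. M_x = 23/2  [2·M = A+B = (18, 20)+(5, 6)]
4. M_y = 13  [2·M = A+B = (18, 20)+(5, 6)]
   so M = (23/2, 13)

B = (5, 6)
M = (23/2, 13)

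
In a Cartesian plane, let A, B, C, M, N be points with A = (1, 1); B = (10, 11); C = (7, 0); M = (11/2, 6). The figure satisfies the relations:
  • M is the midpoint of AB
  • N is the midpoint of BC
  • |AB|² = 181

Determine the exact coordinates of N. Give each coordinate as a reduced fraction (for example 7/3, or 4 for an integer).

N = (17/2, 11/2)

1. N_x = 17/2  [2·N = B+C = (10, 11)+(7, 0)]
2. N_y = 11/2  [2·N = B+C = (10, 11)+(7, 0)]
   so N = (17/2, 11/2)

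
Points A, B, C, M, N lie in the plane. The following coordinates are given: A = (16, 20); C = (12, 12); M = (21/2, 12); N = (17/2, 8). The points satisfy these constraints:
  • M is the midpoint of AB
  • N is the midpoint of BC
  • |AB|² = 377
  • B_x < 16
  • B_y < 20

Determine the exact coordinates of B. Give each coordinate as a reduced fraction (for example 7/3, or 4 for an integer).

B = (5, 4)

1. B_x = 5  [B = 2·M−A = 2·(21/2, 12)−(16, 20)]
2. B_y = 4  [B = 2·M−A = 2·(21/2, 12)−(16, 20)]
   so B = (5, 4)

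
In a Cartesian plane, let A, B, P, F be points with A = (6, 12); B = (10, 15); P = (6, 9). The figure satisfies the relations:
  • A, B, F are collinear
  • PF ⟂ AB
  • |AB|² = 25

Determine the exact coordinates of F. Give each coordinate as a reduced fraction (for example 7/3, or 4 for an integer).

1. F_x = 114/25  [[A, B, F are collinear ⇒ -3x+4y-30=0] ∩ [PF ⟂ AB ⇒ 4x+3y-51=0]]
2. F_y = 273/25  [[A, B, F are collinear ⇒ -3x+4y-30=0] ∩ [PF ⟂ AB ⇒ 4x+3y-51=0]]
   so F = (114/25, 273/25)

F = (114/25, 273/25)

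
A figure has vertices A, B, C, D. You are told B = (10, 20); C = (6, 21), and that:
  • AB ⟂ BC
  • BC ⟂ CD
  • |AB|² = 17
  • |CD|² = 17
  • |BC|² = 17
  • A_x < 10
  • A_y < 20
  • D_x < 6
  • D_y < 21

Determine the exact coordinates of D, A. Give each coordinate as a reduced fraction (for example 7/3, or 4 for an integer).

1. D_x = 5  [[BC ⟂ CD ⇒ -4x+1y+3=0] ∩ [|D−(6, 21)|²=17]]
2. D_y = 17  [[BC ⟂ CD ⇒ -4x+1y+3=0] ∩ [|D−(6, 21)|²=17]]
   so D = (5, 17)
3. A_x = 9  [[AB ⟂ BC ⇒ 4x-1y-20=0] ∩ [|A−(10, 20)|²=17]]
4. A_y = 16  [[AB ⟂ BC ⇒ 4x-1y-20=0] ∩ [|A−(10, 20)|²=17]]
   so A = (9, 16)

D = (5, 17)
A = (9, 16)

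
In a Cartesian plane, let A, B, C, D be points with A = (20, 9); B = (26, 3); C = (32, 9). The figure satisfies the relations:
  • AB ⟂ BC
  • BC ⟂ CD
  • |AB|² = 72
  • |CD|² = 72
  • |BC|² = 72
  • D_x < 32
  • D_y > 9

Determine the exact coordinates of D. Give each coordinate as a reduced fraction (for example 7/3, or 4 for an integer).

1. D_x = 26  [[BC ⟂ CD ⇒ 6x+6y-246=0] ∩ [|D−(32, 9)|²=72]]
2. D_y = 15  [[BC ⟂ CD ⇒ 6x+6y-246=0] ∩ [|D−(32, 9)|²=72]]
   so D = (26, 15)

D = (26, 15)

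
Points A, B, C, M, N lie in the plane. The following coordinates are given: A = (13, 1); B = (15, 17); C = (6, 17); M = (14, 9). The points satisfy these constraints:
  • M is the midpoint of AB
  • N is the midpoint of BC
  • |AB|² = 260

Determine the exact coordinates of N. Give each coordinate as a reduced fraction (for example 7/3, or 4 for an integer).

N = (21/2, 17)

1. N_x = 21/2  [2·N = B+C = (15, 17)+(6, 17)]
2. N_y = 17  [2·N = B+C = (15, 17)+(6, 17)]
   so N = (21/2, 17)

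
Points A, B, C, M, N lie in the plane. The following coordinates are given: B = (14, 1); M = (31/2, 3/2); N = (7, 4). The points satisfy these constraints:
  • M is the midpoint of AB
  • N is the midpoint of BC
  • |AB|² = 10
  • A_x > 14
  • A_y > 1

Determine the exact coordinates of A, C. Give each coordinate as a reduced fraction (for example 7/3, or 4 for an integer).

A = (17, 2)
C = (0, 7)

1. A_x = 17  [A = 2·M−B = 2·(31/2, 3/2)−(14, 1)]
2. A_y = 2  [A = 2·M−B = 2·(31/2, 3/2)−(14, 1)]
   so A = (17, 2)
3. C_x = 0  [C = 2·N−B = 2·(7, 4)−(14, 1)]
4. C_y = 7  [C = 2·N−B = 2·(7, 4)−(14, 1)]
   so C = (0, 7)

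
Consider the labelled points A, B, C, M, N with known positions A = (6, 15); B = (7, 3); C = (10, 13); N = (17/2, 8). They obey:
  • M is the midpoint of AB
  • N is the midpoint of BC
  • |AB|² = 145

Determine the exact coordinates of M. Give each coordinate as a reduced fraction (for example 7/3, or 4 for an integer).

1. M_x = 13/2  [2·M = A+B = (6, 15)+(7, 3)]
2. M_y = 9  [2·M = A+B = (6, 15)+(7, 3)]
   so M = (13/2, 9)

M = (13/2, 9)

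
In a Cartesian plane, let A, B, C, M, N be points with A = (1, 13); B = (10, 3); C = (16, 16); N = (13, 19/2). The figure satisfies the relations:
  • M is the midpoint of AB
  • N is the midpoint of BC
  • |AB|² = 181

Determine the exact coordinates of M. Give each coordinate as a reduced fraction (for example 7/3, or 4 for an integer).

1. M_x = 11/2  [2·M = A+B = (1, 13)+(10, 3)]
2. M_y = 8  [2·M = A+B = (1, 13)+(10, 3)]
   so M = (11/2, 8)

M = (11/2, 8)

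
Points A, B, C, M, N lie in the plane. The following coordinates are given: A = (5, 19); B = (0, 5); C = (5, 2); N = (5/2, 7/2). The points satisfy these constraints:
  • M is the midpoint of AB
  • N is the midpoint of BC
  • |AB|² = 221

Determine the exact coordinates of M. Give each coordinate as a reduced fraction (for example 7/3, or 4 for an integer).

M = (5/2, 12)

1. M_x = 5/2  [2·M = A+B = (5, 19)+(0, 5)]
2. M_y = 12  [2·M = A+B = (5, 19)+(0, 5)]
   so M = (5/2, 12)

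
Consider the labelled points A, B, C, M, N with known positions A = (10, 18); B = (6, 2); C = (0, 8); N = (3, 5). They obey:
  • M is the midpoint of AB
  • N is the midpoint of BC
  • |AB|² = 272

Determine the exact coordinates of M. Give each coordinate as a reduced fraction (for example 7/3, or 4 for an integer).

M = (8, 10)

1. M_x = 8  [2·M = A+B = (10, 18)+(6, 2)]
2. M_y = 10  [2·M = A+B = (10, 18)+(6, 2)]
   so M = (8, 10)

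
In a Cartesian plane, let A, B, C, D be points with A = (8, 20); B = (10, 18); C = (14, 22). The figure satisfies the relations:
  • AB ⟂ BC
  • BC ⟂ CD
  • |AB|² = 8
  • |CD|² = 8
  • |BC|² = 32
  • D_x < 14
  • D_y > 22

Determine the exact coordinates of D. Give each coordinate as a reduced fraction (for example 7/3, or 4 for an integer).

1. D_x = 12  [[BC ⟂ CD ⇒ 4x+4y-144=0] ∩ [|D−(14, 22)|²=8]]
2. D_y = 24  [[BC ⟂ CD ⇒ 4x+4y-144=0] ∩ [|D−(14, 22)|²=8]]
   so D = (12, 24)

D = (12, 24)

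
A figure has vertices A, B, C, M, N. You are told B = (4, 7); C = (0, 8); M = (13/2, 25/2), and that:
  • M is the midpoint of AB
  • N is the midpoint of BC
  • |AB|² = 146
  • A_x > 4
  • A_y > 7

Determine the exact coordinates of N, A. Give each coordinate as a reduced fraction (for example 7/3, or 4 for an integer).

1. A_x = 9  [A = 2·M−B = 2·(13/2, 25/2)−(4, 7)]
2. A_y = 18  [A = 2·M−B = 2·(13/2, 25/2)−(4, 7)]
   so A = (9, 18)
3. N_x = 2  [2·N = B+C = (4, 7)+(0, 8)]
4. N_y = 15/2  [2·N = B+C = (4, 7)+(0, 8)]
   so N = (2, 15/2)

N = (2, 15/2)
A = (9, 18)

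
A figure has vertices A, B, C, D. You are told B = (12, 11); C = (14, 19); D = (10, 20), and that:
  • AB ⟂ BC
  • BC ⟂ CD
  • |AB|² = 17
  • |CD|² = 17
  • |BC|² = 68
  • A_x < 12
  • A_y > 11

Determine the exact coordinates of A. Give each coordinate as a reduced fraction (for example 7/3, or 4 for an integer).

A = (8, 12)

1. A_x = 8  [[AB ⟂ BC ⇒ -2x-8y+112=0] ∩ [|A−(12, 11)|²=17]]
2. A_y = 12  [[AB ⟂ BC ⇒ -2x-8y+112=0] ∩ [|A−(12, 11)|²=17]]
   so A = (8, 12)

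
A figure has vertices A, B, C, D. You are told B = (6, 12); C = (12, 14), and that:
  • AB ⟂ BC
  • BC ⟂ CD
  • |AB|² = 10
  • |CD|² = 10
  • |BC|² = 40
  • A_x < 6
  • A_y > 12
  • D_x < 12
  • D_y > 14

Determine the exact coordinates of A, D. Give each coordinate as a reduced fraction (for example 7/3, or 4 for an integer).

A = (5, 15)
D = (11, 17)

1. A_x = 5  [[AB ⟂ BC ⇒ -6x-2y+60=0] ∩ [|A−(6, 12)|²=10]]
2. A_y = 15  [[AB ⟂ BC ⇒ -6x-2y+60=0] ∩ [|A−(6, 12)|²=10]]
   so A = (5, 15)
3. D_x = 11  [[BC ⟂ CD ⇒ 6x+2y-100=0] ∩ [|D−(12, 14)|²=10]]
4. D_y = 17  [[BC ⟂ CD ⇒ 6x+2y-100=0] ∩ [|D−(12, 14)|²=10]]
   so D = (11, 17)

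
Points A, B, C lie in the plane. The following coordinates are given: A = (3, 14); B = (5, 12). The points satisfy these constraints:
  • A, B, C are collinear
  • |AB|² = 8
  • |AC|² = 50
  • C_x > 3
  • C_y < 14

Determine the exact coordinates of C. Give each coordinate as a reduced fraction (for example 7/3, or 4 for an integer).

C = (8, 9)

1. C_x = 8  [[A, B, C are collinear ⇒ 2x+2y-34=0] ∩ [|C−(3, 14)|²=50]]
2. C_y = 9  [[A, B, C are collinear ⇒ 2x+2y-34=0] ∩ [|C−(3, 14)|²=50]]
   so C = (8, 9)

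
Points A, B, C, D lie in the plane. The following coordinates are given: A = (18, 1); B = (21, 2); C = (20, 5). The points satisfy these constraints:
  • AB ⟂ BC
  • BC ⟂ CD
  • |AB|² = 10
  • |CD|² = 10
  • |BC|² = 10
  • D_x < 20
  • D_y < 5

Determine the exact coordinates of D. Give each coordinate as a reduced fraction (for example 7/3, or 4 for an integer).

1. D_x = 17  [[BC ⟂ CD ⇒ -1x+3y+5=0] ∩ [|D−(20, 5)|²=10]]
2. D_y = 4  [[BC ⟂ CD ⇒ -1x+3y+5=0] ∩ [|D−(20, 5)|²=10]]
   so D = (17, 4)

D = (17, 4)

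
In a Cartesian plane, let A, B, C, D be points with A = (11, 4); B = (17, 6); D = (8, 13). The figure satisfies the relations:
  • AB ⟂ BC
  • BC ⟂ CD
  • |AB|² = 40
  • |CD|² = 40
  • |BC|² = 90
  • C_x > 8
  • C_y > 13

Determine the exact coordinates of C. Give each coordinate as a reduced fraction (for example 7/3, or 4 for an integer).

C = (14, 15)

1. C_x = 14  [[AB ⟂ BC ⇒ 6x+2y-114=0] ∩ [|C−(8, 13)|²=40]]
2. C_y = 15  [[AB ⟂ BC ⇒ 6x+2y-114=0] ∩ [|C−(8, 13)|²=40]]
   so C = (14, 15)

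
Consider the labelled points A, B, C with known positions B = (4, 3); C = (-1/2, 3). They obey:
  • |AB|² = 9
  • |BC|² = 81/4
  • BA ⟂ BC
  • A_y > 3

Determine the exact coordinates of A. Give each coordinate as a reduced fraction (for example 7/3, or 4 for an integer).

A = (4, 6)

1. A_x = 4  [[BA ⟂ BC ⇒ -9/2x+18=0] ∩ [|A−(4, 3)|²=9]]
2. A_y = 6  [[BA ⟂ BC ⇒ -9/2x+18=0] ∩ [|A−(4, 3)|²=9]]
   so A = (4, 6)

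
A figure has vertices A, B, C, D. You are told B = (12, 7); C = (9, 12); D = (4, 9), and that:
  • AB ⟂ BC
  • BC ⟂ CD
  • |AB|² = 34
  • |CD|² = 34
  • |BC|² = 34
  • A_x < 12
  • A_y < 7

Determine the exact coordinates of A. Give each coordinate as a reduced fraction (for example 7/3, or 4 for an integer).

A = (7, 4)

1. A_x = 7  [[AB ⟂ BC ⇒ 3x-5y-1=0] ∩ [|A−(12, 7)|²=34]]
2. A_y = 4  [[AB ⟂ BC ⇒ 3x-5y-1=0] ∩ [|A−(12, 7)|²=34]]
   so A = (7, 4)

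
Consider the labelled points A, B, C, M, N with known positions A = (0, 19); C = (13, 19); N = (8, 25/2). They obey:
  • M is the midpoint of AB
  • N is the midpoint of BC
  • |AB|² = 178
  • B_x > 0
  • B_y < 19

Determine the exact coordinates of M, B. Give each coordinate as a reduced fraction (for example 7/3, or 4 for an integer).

1. B_x = 3  [B = 2·N−C = 2·(8, 25/2)−(13, 19)]
2. B_y = 6  [B = 2·N−C = 2·(8, 25/2)−(13, 19)]
   so B = (3, 6)
3. M_x = 3/2  [2·M = A+B = (0, 19)+(3, 6)]
4. M_y = 25/2  [2·M = A+B = (0, 19)+(3, 6)]
   so M = (3/2, 25/2)

M = (3/2, 25/2)
B = (3, 6)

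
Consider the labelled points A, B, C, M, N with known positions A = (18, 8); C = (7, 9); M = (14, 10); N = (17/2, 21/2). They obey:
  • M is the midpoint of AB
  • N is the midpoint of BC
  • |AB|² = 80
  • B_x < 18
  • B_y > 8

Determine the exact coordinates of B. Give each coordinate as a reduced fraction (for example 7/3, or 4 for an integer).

B = (10, 12)

1. B_x = 10  [B = 2·M−A = 2·(14, 10)−(18, 8)]
2. B_y = 12  [B = 2·M−A = 2·(14, 10)−(18, 8)]
   so B = (10, 12)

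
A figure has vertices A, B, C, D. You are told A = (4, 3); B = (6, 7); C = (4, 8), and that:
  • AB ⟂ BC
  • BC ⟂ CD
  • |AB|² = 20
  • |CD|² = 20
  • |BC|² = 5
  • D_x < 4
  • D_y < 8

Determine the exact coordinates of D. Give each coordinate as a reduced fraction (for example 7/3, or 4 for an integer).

1. D_x = 2  [[BC ⟂ CD ⇒ -2x+1y=0] ∩ [|D−(4, 8)|²=20]]
2. D_y = 4  [[BC ⟂ CD ⇒ -2x+1y=0] ∩ [|D−(4, 8)|²=20]]
   so D = (2, 4)

D = (2, 4)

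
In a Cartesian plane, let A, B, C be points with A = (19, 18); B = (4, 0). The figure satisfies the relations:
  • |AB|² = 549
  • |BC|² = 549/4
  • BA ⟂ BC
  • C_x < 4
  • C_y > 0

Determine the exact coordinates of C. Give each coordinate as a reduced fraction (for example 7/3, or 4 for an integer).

C = (-5, 15/2)

1. C_x = -5  [[BA ⟂ BC ⇒ 15x+18y-60=0] ∩ [|C−(4, 0)|²=549/4]]
2. C_y = 15/2  [[BA ⟂ BC ⇒ 15x+18y-60=0] ∩ [|C−(4, 0)|²=549/4]]
   so C = (-5, 15/2)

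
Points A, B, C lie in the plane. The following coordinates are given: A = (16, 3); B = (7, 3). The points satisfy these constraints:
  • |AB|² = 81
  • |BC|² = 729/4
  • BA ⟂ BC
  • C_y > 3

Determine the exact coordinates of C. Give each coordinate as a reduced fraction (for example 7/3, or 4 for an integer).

C = (7, 33/2)

1. C_x = 7  [[BA ⟂ BC ⇒ 9x-63=0] ∩ [|C−(7, 3)|²=729/4]]
2. C_y = 33/2  [[BA ⟂ BC ⇒ 9x-63=0] ∩ [|C−(7, 3)|²=729/4]]
   so C = (7, 33/2)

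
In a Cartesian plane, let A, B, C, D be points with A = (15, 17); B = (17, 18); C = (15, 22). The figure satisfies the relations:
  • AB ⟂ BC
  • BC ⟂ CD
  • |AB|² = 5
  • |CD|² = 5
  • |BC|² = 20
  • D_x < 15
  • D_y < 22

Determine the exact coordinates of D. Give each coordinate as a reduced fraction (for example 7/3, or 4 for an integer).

1. D_x = 13  [[BC ⟂ CD ⇒ -2x+4y-58=0] ∩ [|D−(15, 22)|²=5]]
2. D_y = 21  [[BC ⟂ CD ⇒ -2x+4y-58=0] ∩ [|D−(15, 22)|²=5]]
   so D = (13, 21)

D = (13, 21)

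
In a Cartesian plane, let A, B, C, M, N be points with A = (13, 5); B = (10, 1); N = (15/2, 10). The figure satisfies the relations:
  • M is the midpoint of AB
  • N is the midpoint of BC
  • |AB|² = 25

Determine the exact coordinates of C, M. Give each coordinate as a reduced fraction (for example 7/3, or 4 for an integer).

C = (5, 19)
M = (23/2, 3)

1. M_x = 23/2  [2·M = A+B = (13, 5)+(10, 1)]
2. M_y = 3  [2·M = A+B = (13, 5)+(10, 1)]
   so M = (23/2, 3)
3. C_x = 5  [C = 2·N−B = 2·(15/2, 10)−(10, 1)]
4. C_y = 19  [C = 2·N−B = 2·(15/2, 10)−(10, 1)]
   so C = (5, 19)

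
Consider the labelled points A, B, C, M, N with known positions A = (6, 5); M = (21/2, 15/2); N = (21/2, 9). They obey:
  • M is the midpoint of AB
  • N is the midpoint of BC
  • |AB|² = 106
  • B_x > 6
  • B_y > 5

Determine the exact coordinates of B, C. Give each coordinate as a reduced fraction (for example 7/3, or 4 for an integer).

B = (15, 10)
C = (6, 8)

1. B_x = 15  [B = 2·M−A = 2·(21/2, 15/2)−(6, 5)]
2. B_y = 10  [B = 2·M−A = 2·(21/2, 15/2)−(6, 5)]
   so B = (15, 10)
3. C_x = 6  [C = 2·N−B = 2·(21/2, 9)−(15, 10)]
4. C_y = 8  [C = 2·N−B = 2·(21/2, 9)−(15, 10)]
   so C = (6, 8)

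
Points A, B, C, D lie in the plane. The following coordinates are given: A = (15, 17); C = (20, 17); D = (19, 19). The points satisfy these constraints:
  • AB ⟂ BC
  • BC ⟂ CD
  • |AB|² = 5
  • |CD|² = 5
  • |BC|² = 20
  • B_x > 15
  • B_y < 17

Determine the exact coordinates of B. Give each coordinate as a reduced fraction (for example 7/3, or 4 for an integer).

B = (16, 15)

1. B_x = 16  [[BC ⟂ CD ⇒ 1x-2y+14=0] ∩ [|B−(15, 17)|²=5]]
2. B_y = 15  [[BC ⟂ CD ⇒ 1x-2y+14=0] ∩ [|B−(15, 17)|²=5]]
   so B = (16, 15)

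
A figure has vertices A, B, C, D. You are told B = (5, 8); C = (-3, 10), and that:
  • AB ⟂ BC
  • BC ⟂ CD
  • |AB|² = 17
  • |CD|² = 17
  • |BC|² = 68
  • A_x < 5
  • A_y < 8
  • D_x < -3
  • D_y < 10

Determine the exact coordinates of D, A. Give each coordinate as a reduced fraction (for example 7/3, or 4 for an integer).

1. D_x = -4  [[BC ⟂ CD ⇒ -8x+2y-44=0] ∩ [|D−(-3, 10)|²=17]]
2. D_y = 6  [[BC ⟂ CD ⇒ -8x+2y-44=0] ∩ [|D−(-3, 10)|²=17]]
   so D = (-4, 6)
3. A_x = 4  [[AB ⟂ BC ⇒ 8x-2y-24=0] ∩ [|A−(5, 8)|²=17]]
4. A_y = 4  [[AB ⟂ BC ⇒ 8x-2y-24=0] ∩ [|A−(5, 8)|²=17]]
   so A = (4, 4)

D = (-4, 6)
A = (4, 4)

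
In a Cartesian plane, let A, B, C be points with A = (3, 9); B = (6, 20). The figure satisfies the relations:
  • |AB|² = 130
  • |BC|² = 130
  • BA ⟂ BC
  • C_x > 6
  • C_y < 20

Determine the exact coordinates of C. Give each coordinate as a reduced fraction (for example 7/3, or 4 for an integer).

1. C_x = 17  [[BA ⟂ BC ⇒ -3x-11y+238=0] ∩ [|C−(6, 20)|²=130]]
2. C_y = 17  [[BA ⟂ BC ⇒ -3x-11y+238=0] ∩ [|C−(6, 20)|²=130]]
   so C = (17, 17)

C = (17, 17)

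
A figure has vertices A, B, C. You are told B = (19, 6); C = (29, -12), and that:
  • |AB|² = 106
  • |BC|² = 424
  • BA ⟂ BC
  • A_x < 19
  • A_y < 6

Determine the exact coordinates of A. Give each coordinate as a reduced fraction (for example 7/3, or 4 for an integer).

1. A_x = 10  [[BA ⟂ BC ⇒ 10x-18y-82=0] ∩ [|A−(19, 6)|²=106]]
2. A_y = 1  [[BA ⟂ BC ⇒ 10x-18y-82=0] ∩ [|A−(19, 6)|²=106]]
   so A = (10, 1)

A = (10, 1)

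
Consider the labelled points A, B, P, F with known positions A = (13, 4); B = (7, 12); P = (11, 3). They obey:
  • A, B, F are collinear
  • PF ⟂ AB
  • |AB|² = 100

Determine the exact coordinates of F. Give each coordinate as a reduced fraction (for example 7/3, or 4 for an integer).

F = (319/25, 108/25)

1. F_x = 319/25  [[A, B, F are collinear ⇒ -8x-6y+128=0] ∩ [PF ⟂ AB ⇒ -6x+8y+42=0]]
2. F_y = 108/25  [[A, B, F are collinear ⇒ -8x-6y+128=0] ∩ [PF ⟂ AB ⇒ -6x+8y+42=0]]
   so F = (319/25, 108/25)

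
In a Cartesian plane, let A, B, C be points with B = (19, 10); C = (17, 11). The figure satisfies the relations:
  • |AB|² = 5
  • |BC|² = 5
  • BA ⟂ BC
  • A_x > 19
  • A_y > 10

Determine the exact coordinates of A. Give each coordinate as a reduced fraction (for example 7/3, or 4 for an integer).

1. A_x = 20  [[BA ⟂ BC ⇒ -2x+1y+28=0] ∩ [|A−(19, 10)|²=5]]
2. A_y = 12  [[BA ⟂ BC ⇒ -2x+1y+28=0] ∩ [|A−(19, 10)|²=5]]
   so A = (20, 12)

A = (20, 12)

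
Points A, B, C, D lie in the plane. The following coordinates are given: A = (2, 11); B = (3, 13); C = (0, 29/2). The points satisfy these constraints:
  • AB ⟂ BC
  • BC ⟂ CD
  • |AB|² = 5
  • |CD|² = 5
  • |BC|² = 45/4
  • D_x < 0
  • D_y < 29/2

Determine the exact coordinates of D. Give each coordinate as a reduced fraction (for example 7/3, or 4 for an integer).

1. D_x = -1  [[BC ⟂ CD ⇒ -3x+3/2y-87/4=0] ∩ [|D−(0, 29/2)|²=5]]
2. D_y = 25/2  [[BC ⟂ CD ⇒ -3x+3/2y-87/4=0] ∩ [|D−(0, 29/2)|²=5]]
   so D = (-1, 25/2)

D = (-1, 25/2)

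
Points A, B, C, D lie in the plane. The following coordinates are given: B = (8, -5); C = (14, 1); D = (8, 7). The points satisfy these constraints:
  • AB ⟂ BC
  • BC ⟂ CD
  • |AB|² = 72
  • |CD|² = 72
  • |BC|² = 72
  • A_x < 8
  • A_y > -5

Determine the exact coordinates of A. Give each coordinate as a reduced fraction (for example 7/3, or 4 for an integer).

A = (2, 1)

1. A_x = 2  [[AB ⟂ BC ⇒ -6x-6y+18=0] ∩ [|A−(8, -5)|²=72]]
2. A_y = 1  [[AB ⟂ BC ⇒ -6x-6y+18=0] ∩ [|A−(8, -5)|²=72]]
   so A = (2, 1)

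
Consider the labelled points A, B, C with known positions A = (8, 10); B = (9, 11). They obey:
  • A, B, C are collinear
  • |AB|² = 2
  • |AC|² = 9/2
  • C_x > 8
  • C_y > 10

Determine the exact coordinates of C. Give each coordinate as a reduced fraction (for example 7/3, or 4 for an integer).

1. C_x = 19/2  [[A, B, C are collinear ⇒ -1x+1y-2=0] ∩ [|C−(8, 10)|²=9/2]]
2. C_y = 23/2  [[A, B, C are collinear ⇒ -1x+1y-2=0] ∩ [|C−(8, 10)|²=9/2]]
   so C = (19/2, 23/2)

C = (19/2, 23/2)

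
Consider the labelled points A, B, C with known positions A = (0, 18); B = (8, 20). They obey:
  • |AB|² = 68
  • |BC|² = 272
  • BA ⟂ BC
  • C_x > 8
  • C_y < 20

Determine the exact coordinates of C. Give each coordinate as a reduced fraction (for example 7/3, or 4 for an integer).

1. C_x = 12  [[BA ⟂ BC ⇒ -8x-2y+104=0] ∩ [|C−(8, 20)|²=272]]
2. C_y = 4  [[BA ⟂ BC ⇒ -8x-2y+104=0] ∩ [|C−(8, 20)|²=272]]
   so C = (12, 4)

C = (12, 4)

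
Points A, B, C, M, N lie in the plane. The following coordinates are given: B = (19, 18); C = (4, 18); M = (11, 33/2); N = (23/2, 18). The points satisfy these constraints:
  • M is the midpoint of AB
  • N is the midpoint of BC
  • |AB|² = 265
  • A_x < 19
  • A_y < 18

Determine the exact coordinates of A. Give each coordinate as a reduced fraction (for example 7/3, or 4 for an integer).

1. A_x = 3  [A = 2·M−B = 2·(11, 33/2)−(19, 18)]
2. A_y = 15  [A = 2·M−B = 2·(11, 33/2)−(19, 18)]
   so A = (3, 15)

A = (3, 15)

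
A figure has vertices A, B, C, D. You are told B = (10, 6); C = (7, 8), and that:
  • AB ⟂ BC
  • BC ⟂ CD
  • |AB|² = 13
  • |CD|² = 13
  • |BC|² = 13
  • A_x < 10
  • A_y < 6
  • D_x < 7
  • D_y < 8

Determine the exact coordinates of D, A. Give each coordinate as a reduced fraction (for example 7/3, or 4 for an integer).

1. D_x = 5  [[BC ⟂ CD ⇒ -3x+2y+5=0] ∩ [|D−(7, 8)|²=13]]
2. D_y = 5  [[BC ⟂ CD ⇒ -3x+2y+5=0] ∩ [|D−(7, 8)|²=13]]
   so D = (5, 5)
3. A_x = 8  [[AB ⟂ BC ⇒ 3x-2y-18=0] ∩ [|A−(10, 6)|²=13]]
4. A_y = 3  [[AB ⟂ BC ⇒ 3x-2y-18=0] ∩ [|A−(10, 6)|²=13]]
   so A = (8, 3)

D = (5, 5)
A = (8, 3)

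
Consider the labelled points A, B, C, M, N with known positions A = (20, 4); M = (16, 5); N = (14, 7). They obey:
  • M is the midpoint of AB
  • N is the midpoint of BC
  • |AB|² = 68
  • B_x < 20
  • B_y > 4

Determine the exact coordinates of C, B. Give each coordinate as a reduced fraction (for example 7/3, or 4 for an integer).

1. B_x = 12  [B = 2·M−A = 2·(16, 5)−(20, 4)]
2. B_y = 6  [B = 2·M−A = 2·(16, 5)−(20, 4)]
   so B = (12, 6)
3. C_x = 16  [C = 2·N−B = 2·(14, 7)−(12, 6)]
4. C_y = 8  [C = 2·N−B = 2·(14, 7)−(12, 6)]
   so C = (16, 8)

C = (16, 8)
B = (12, 6)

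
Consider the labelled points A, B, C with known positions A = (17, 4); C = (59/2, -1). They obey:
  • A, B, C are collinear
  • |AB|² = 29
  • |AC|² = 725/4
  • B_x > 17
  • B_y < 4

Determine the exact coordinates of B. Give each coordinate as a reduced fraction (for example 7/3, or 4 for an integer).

1. B_x = 22  [[A, B, C are collinear ⇒ -5x-25/2y+135=0] ∩ [|B−(17, 4)|²=29]]
2. B_y = 2  [[A, B, C are collinear ⇒ -5x-25/2y+135=0] ∩ [|B−(17, 4)|²=29]]
   so B = (22, 2)

B = (22, 2)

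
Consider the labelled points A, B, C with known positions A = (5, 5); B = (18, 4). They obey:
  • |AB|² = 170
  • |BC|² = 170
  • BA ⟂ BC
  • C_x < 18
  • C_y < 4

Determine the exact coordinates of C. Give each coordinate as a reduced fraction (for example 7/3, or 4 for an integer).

C = (17, -9)

1. C_x = 17  [[BA ⟂ BC ⇒ -13x+1y+230=0] ∩ [|C−(18, 4)|²=170]]
2. C_y = -9  [[BA ⟂ BC ⇒ -13x+1y+230=0] ∩ [|C−(18, 4)|²=170]]
   so C = (17, -9)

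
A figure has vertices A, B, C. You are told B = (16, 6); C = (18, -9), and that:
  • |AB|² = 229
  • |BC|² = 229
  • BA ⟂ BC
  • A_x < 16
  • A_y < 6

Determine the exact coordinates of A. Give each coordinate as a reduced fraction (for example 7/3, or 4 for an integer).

A = (1, 4)

1. A_x = 1  [[BA ⟂ BC ⇒ 2x-15y+58=0] ∩ [|A−(16, 6)|²=229]]
2. A_y = 4  [[BA ⟂ BC ⇒ 2x-15y+58=0] ∩ [|A−(16, 6)|²=229]]
   so A = (1, 4)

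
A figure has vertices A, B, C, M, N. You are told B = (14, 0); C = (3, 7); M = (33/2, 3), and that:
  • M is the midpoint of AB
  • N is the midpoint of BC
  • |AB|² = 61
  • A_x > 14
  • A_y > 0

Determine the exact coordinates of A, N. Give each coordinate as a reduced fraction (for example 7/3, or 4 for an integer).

A = (19, 6)
N = (17/2, 7/2)

1. A_x = 19  [A = 2·M−B = 2·(33/2, 3)−(14, 0)]
2. A_y = 6  [A = 2·M−B = 2·(33/2, 3)−(14, 0)]
   so A = (19, 6)
3. N_x = 17/2  [2·N = B+C = (14, 0)+(3, 7)]
4. N_y = 7/2  [2·N = B+C = (14, 0)+(3, 7)]
   so N = (17/2, 7/2)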